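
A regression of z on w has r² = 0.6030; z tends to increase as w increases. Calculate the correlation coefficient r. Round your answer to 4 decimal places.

|r| = √0.6030 = 0.7765
The association is positive, so r = 0.7765.

0.7765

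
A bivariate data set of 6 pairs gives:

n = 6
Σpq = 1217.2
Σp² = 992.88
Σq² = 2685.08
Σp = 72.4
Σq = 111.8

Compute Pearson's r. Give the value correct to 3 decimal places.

-0.492

r = (nΣpq − ΣpΣq) / √[(nΣp² − (Σp)²)(nΣq² − (Σq)²)]
Numerator: 6×1217.2 − 72.4×111.8 = -791.12
Denominator: √[(5957.28 − 5241.76)(16110.48 − 12499.24)] = √[715.52 × 3611.24] = 1607.4559
r = -791.12 / 1607.4559 ≈ -0.492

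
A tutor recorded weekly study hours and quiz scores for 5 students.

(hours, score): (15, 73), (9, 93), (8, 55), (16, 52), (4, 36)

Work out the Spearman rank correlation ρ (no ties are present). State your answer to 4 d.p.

Rank hours: 4, 3, 2, 5, 1
Rank score: 4, 5, 3, 2, 1
d = rank(hours) − rank(score): 0, -2, -1, 3, 0; Σd² = 14
ρ = 1 − 6Σd² / [n(n²−1)] = 1 − 6×14 / (5×24) = 1 − 84/120 ≈ 0.3000

0.3000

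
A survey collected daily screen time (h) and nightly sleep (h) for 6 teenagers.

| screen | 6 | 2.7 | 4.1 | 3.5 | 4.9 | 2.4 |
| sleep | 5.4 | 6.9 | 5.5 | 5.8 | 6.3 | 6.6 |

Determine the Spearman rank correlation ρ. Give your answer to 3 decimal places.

Rank screen: 6, 2, 4, 3, 5, 1
Rank sleep: 1, 6, 2, 3, 4, 5
d = rank(screen) − rank(sleep): 5, -4, 2, 0, 1, -4; Σd² = 62
ρ = 1 − 6Σd² / [n(n²−1)] = 1 − 6×62 / (6×35) = 1 − 372/210 ≈ -0.771

-0.771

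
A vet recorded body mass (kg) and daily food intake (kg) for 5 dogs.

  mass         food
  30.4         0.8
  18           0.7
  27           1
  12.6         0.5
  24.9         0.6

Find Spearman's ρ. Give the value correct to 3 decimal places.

0.800

Rank mass: 5, 2, 4, 1, 3
Rank food: 4, 3, 5, 1, 2
d = rank(mass) − rank(food): 1, -1, -1, 0, 1; Σd² = 4
ρ = 1 − 6Σd² / [n(n²−1)] = 1 − 6×4 / (5×24) = 1 − 24/120 ≈ 0.800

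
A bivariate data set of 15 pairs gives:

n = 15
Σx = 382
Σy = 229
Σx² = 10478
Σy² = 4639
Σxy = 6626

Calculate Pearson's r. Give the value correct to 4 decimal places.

0.8579

r = (nΣxy − ΣxΣy) / √[(nΣx² − (Σx)²)(nΣy² − (Σy)²)]
Numerator: 15×6626 − 382×229 = 11912
Denominator: √[(157170 − 145924)(69585 − 52441)] = √[11246 × 17144] = 13885.2952
r = 11912 / 13885.2952 ≈ 0.8579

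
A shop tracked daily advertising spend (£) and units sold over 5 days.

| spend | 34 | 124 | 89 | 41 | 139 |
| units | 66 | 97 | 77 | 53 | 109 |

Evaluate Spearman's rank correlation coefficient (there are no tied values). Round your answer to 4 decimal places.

Rank spend: 1, 4, 3, 2, 5
Rank units: 2, 4, 3, 1, 5
d = rank(spend) − rank(units): -1, 0, 0, 1, 0; Σd² = 2
ρ = 1 − 6Σd² / [n(n²−1)] = 1 − 6×2 / (5×24) = 1 − 12/120 ≈ 0.9000

0.9000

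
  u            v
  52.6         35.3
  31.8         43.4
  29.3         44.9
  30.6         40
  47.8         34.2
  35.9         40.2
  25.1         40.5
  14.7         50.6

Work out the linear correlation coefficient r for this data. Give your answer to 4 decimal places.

-0.9008

n = 8, Σu = 267.8, Σv = 329.1, Σu² = 9992.6, Σv² = 13731.95, Σuv = 10614.78
nΣuv − ΣuΣv = 84918.24 − 88132.98 = -3214.74
nΣu² − (Σu)² = 79940.8 − 71716.84 = 8223.96; nΣv² − (Σv)² = 109855.6 − 108306.81 = 1548.79
r = -3214.74 / √(8223.96 × 1548.79) = -3214.74 / 3568.9196 ≈ -0.9008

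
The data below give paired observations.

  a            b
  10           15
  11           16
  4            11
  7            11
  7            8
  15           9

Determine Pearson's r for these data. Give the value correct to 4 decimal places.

0.1298

n = 6, Σa = 54, Σb = 70, Σa² = 560, Σb² = 868, Σab = 638
nΣab − ΣaΣb = 3828 − 3780 = 48
nΣa² − (Σa)² = 3360 − 2916 = 444; nΣb² − (Σb)² = 5208 − 4900 = 308
r = 48 / √(444 × 308) = 48 / 369.7999 ≈ 0.1298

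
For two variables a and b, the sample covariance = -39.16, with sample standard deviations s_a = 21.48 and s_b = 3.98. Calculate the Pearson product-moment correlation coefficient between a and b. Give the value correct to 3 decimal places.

-0.458

r = Cov(a,b) / (s_a · s_b) = -39.16 / (21.48 × 3.98)
  = -39.16 / 85.4904 ≈ -0.458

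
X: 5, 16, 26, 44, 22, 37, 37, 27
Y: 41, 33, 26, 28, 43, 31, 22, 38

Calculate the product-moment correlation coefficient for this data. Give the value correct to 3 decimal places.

n = 8, ΣX = 214, ΣY = 262, ΣX² = 6844, ΣY² = 8968, ΣXY = 6574
nΣXY − ΣXΣY = 52592 − 56068 = -3476
nΣX² − (ΣX)² = 54752 − 45796 = 8956; nΣY² − (ΣY)² = 71744 − 68644 = 3100
r = -3476 / √(8956 × 3100) = -3476 / 5269.1176 ≈ -0.660

-0.660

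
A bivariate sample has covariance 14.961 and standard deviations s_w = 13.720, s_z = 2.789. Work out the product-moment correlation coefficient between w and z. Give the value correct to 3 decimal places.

0.391

r = Cov(w,z) / (s_w · s_z) = 14.961 / (13.720 × 2.789)
  = 14.961 / 38.2651 ≈ 0.391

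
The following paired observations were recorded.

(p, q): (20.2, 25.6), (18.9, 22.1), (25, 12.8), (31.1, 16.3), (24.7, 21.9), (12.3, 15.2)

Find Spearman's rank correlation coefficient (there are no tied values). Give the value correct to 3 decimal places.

-0.257

Rank p: 3, 2, 5, 6, 4, 1
Rank q: 6, 5, 1, 3, 4, 2
d = rank(p) − rank(q): -3, -3, 4, 3, 0, -1; Σd² = 44
ρ = 1 − 6Σd² / [n(n²−1)] = 1 − 6×44 / (6×35) = 1 − 264/210 ≈ -0.257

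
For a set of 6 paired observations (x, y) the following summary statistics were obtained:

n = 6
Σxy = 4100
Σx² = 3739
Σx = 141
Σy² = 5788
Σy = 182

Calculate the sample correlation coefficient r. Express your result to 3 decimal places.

-0.525

r = (nΣxy − ΣxΣy) / √[(nΣx² − (Σx)²)(nΣy² − (Σy)²)]
Numerator: 6×4100 − 141×182 = -1062
Denominator: √[(22434 − 19881)(34728 − 33124)] = √[2553 × 1604] = 2023.6136
r = -1062 / 2023.6136 ≈ -0.525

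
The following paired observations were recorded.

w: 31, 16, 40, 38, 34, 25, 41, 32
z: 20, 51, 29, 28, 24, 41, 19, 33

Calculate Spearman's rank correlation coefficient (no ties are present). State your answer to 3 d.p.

-0.667

Rank w: 3, 1, 7, 6, 5, 2, 8, 4
Rank z: 2, 8, 5, 4, 3, 7, 1, 6
d = rank(w) − rank(z): 1, -7, 2, 2, 2, -5, 7, -2; Σd² = 140
ρ = 1 − 6Σd² / [n(n²−1)] = 1 − 6×140 / (8×63) = 1 − 840/504 ≈ -0.667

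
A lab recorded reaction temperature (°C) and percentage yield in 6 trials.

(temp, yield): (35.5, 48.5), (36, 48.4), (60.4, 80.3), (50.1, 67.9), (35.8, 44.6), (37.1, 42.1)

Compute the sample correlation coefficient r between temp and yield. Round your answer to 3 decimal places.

0.978

n = 6, Σx = 254.9, Σy = 331.8, Σx² = 11372.47, Σy² = 19514.88, Σxy = 14874.65
nΣxy − ΣxΣy = 89247.9 − 84575.82 = 4672.08
nΣx² − (Σx)² = 68234.82 − 64974.01 = 3260.81; nΣy² − (Σy)² = 117089.28 − 110091.24 = 6998.04
r = 4672.08 / √(3260.81 × 6998.04) = 4672.08 / 4776.9529 ≈ 0.978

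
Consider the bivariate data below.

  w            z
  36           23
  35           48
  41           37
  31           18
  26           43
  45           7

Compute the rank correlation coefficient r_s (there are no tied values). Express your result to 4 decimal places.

Rank w: 4, 3, 5, 2, 1, 6
Rank z: 3, 6, 4, 2, 5, 1
d = rank(w) − rank(z): 1, -3, 1, 0, -4, 5; Σd² = 52
ρ = 1 − 6Σd² / [n(n²−1)] = 1 − 6×52 / (6×35) = 1 − 312/210 ≈ -0.4857

-0.4857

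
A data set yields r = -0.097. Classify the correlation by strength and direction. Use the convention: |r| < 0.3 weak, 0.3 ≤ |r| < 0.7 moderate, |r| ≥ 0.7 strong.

r = -0.097 < 0 so the relationship is negative.
|r| = 0.097, which falls in the weak range.

weak negative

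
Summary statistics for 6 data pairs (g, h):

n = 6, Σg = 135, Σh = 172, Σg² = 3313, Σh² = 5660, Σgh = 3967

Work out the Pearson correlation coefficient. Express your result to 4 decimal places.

0.2164

r = (nΣgh − ΣgΣh) / √[(nΣg² − (Σg)²)(nΣh² − (Σh)²)]
Numerator: 6×3967 − 135×172 = 582
Denominator: √[(19878 − 18225)(33960 − 29584)] = √[1653 × 4376] = 2689.5219
r = 582 / 2689.5219 ≈ 0.2164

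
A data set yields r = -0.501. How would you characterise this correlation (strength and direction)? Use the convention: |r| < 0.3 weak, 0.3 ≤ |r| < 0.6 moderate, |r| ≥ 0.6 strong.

moderate negative

r = -0.501 < 0 so the relationship is negative.
|r| = 0.501, which falls in the moderate range.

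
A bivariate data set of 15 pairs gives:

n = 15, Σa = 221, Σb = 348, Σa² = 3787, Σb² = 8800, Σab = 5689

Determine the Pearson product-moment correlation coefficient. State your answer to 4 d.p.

0.9046

r = (nΣab − ΣaΣb) / √[(nΣa² − (Σa)²)(nΣb² − (Σb)²)]
Numerator: 15×5689 − 221×348 = 8427
Denominator: √[(56805 − 48841)(132000 − 121104)] = √[7964 × 10896] = 9315.3499
r = 8427 / 9315.3499 ≈ 0.9046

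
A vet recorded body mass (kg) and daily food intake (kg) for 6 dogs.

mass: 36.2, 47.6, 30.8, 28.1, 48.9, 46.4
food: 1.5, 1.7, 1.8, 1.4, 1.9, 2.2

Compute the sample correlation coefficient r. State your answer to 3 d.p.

0.645

n = 6, Σx = 238, Σy = 10.5, Σx² = 9858.62, Σy² = 18.79, Σxy = 424.99
nΣxy − ΣxΣy = 2549.94 − 2499 = 50.94
nΣx² − (Σx)² = 59151.72 − 56644 = 2507.72; nΣy² − (Σy)² = 112.74 − 110.25 = 2.49
r = 50.94 / √(2507.72 × 2.49) = 50.94 / 79.0204 ≈ 0.645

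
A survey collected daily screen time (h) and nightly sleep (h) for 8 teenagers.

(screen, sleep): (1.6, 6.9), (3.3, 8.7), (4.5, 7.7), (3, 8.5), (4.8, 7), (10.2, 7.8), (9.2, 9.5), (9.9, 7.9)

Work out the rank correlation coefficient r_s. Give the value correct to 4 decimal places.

0.2143

Rank screen: 1, 3, 4, 2, 5, 8, 6, 7
Rank sleep: 1, 7, 3, 6, 2, 4, 8, 5
d = rank(screen) − rank(sleep): 0, -4, 1, -4, 3, 4, -2, 2; Σd² = 66
ρ = 1 − 6Σd² / [n(n²−1)] = 1 − 6×66 / (8×63) = 1 − 396/504 ≈ 0.2143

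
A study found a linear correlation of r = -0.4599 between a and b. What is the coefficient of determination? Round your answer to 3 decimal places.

r² = (-0.4599)² = 0.212

0.212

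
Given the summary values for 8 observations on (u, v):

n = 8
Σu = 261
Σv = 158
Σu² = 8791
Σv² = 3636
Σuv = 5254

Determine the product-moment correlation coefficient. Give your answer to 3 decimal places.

0.263

r = (nΣuv − ΣuΣv) / √[(nΣu² − (Σu)²)(nΣv² − (Σv)²)]
Numerator: 8×5254 − 261×158 = 794
Denominator: √[(70328 − 68121)(29088 − 24964)] = √[2207 × 4124] = 3016.8971
r = 794 / 3016.8971 ≈ 0.263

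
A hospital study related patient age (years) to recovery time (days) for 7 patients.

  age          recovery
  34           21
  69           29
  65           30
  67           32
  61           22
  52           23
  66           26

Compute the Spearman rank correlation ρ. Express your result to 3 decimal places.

0.786

Rank age: 1, 7, 4, 6, 3, 2, 5
Rank recovery: 1, 5, 6, 7, 2, 3, 4
d = rank(age) − rank(recovery): 0, 2, -2, -1, 1, -1, 1; Σd² = 12
ρ = 1 − 6Σd² / [n(n²−1)] = 1 − 6×12 / (7×48) = 1 − 72/336 ≈ 0.786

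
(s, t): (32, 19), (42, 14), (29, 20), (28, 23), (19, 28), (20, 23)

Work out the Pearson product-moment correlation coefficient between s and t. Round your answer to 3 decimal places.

-0.936

n = 6, Σs = 170, Σt = 127, Σs² = 5174, Σt² = 2799, Σst = 3412
nΣst − ΣsΣt = 20472 − 21590 = -1118
nΣs² − (Σs)² = 31044 − 28900 = 2144; nΣt² − (Σt)² = 16794 − 16129 = 665
r = -1118 / √(2144 × 665) = -1118 / 1194.0519 ≈ -0.936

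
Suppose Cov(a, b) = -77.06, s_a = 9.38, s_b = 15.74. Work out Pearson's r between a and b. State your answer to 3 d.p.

-0.522

r = Cov(a,b) / (s_a · s_b) = -77.06 / (9.38 × 15.74)
  = -77.06 / 147.6412 ≈ -0.522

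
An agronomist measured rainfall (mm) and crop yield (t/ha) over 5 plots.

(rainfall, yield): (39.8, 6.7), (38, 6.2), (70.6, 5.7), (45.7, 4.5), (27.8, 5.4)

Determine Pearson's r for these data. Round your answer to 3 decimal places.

-0.082

n = 5, Σx = 221.9, Σy = 28.5, Σx² = 10873.73, Σy² = 165.23, Σxy = 1260.45
nΣxy − ΣxΣy = 6302.25 − 6324.15 = -21.9
nΣx² − (Σx)² = 54368.65 − 49239.61 = 5129.04; nΣy² − (Σy)² = 826.15 − 812.25 = 13.9
r = -21.9 / √(5129.04 × 13.9) = -21.9 / 267.0087 ≈ -0.082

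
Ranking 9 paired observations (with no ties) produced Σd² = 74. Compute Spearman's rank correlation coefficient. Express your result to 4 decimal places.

ρ = 1 − 6Σd² / [n(n²−1)] = 1 − 6×74 / (9×80)
  = 1 − 444/720 = 1 − 0.61667 ≈ 0.3833

0.3833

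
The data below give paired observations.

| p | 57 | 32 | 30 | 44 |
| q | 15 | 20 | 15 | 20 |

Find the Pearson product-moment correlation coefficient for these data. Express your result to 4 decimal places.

n = 4, Σp = 163, Σq = 70, Σp² = 7109, Σq² = 1250, Σpq = 2825
nΣpq − ΣpΣq = 11300 − 11410 = -110
nΣp² − (Σp)² = 28436 − 26569 = 1867; nΣq² − (Σq)² = 5000 − 4900 = 100
r = -110 / √(1867 × 100) = -110 / 432.0880 ≈ -0.2546

-0.2546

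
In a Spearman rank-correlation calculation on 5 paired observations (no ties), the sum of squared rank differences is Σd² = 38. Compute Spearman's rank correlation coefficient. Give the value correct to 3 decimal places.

ρ = 1 − 6Σd² / [n(n²−1)] = 1 − 6×38 / (5×24)
  = 1 − 228/120 = 1 − 1.9000 ≈ -0.900

-0.900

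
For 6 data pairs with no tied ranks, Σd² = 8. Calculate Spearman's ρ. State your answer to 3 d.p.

ρ = 1 − 6Σd² / [n(n²−1)] = 1 − 6×8 / (6×35)
  = 1 − 48/210 = 1 − 0.2286 ≈ 0.771

0.771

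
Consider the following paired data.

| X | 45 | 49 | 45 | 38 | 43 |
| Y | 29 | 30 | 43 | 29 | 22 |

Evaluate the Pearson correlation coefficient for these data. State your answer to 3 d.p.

0.213

n = 5, ΣX = 220, ΣY = 153, ΣX² = 9744, ΣY² = 4915, ΣXY = 6758
nΣXY − ΣXΣY = 33790 − 33660 = 130
nΣX² − (ΣX)² = 48720 − 48400 = 320; nΣY² − (ΣY)² = 24575 − 23409 = 1166
r = 130 / √(320 × 1166) = 130 / 610.8355 ≈ 0.213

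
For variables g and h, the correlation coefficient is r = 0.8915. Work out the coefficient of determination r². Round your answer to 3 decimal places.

r² = (0.8915)² = 0.795

0.795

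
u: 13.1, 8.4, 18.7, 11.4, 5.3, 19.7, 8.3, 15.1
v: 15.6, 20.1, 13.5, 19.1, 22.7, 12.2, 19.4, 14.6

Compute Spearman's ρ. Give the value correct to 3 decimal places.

Rank u: 5, 3, 7, 4, 1, 8, 2, 6
Rank v: 4, 7, 2, 5, 8, 1, 6, 3
d = rank(u) − rank(v): 1, -4, 5, -1, -7, 7, -4, 3; Σd² = 166
ρ = 1 − 6Σd² / [n(n²−1)] = 1 − 6×166 / (8×63) = 1 − 996/504 ≈ -0.976

-0.976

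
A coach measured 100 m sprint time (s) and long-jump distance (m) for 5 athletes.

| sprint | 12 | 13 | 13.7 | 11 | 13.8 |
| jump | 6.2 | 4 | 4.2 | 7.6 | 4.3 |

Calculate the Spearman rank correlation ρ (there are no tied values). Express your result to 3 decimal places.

Rank sprint: 2, 3, 4, 1, 5
Rank jump: 4, 1, 2, 5, 3
d = rank(sprint) − rank(jump): -2, 2, 2, -4, 2; Σd² = 32
ρ = 1 − 6Σd² / [n(n²−1)] = 1 − 6×32 / (5×24) = 1 − 192/120 ≈ -0.600

-0.600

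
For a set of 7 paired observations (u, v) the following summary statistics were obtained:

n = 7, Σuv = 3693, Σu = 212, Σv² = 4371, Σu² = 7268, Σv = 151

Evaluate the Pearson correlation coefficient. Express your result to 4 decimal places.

r = (nΣuv − ΣuΣv) / √[(nΣu² − (Σu)²)(nΣv² − (Σv)²)]
Numerator: 7×3693 − 212×151 = -6161
Denominator: √[(50876 − 44944)(30597 − 22801)] = √[5932 × 7796] = 6800.4318
r = -6161 / 6800.4318 ≈ -0.9060

-0.9060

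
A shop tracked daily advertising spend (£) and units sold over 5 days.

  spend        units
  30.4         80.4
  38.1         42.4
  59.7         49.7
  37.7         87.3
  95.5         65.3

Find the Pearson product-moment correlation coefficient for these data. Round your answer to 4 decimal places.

n = 5, Σx = 261.4, Σy = 325.1, Σx² = 16481.4, Σy² = 22617.39, Σxy = 16554.05
nΣxy − ΣxΣy = 82770.25 − 84981.14 = -2210.89
nΣx² − (Σx)² = 82407 − 68329.96 = 14077.04; nΣy² − (Σy)² = 113086.95 − 105690.01 = 7396.94
r = -2210.89 / √(14077.04 × 7396.94) = -2210.89 / 10204.2648 ≈ -0.2167

-0.2167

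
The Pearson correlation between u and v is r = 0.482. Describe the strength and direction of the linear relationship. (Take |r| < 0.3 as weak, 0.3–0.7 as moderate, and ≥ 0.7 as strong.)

moderate positive

r = 0.482 > 0 so the relationship is positive.
|r| = 0.482, which falls in the moderate range.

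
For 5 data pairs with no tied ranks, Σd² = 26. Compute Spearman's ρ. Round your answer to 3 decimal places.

ρ = 1 − 6Σd² / [n(n²−1)] = 1 − 6×26 / (5×24)
  = 1 − 156/120 = 1 − 1.3000 ≈ -0.300

-0.300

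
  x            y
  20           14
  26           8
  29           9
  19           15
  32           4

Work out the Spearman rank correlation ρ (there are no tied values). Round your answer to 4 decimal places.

-0.9000

Rank x: 2, 3, 4, 1, 5
Rank y: 4, 2, 3, 5, 1
d = rank(x) − rank(y): -2, 1, 1, -4, 4; Σd² = 38
ρ = 1 − 6Σd² / [n(n²−1)] = 1 − 6×38 / (5×24) = 1 − 228/120 ≈ -0.9000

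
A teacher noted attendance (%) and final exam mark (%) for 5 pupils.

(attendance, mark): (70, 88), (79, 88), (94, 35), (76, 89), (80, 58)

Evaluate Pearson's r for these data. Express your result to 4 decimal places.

-0.8864

n = 5, Σx = 399, Σy = 358, Σx² = 32153, Σy² = 27998, Σxy = 27806
nΣxy − ΣxΣy = 139030 − 142842 = -3812
nΣx² − (Σx)² = 160765 − 159201 = 1564; nΣy² − (Σy)² = 139990 − 128164 = 11826
r = -3812 / √(1564 × 11826) = -3812 / 4300.6818 ≈ -0.8864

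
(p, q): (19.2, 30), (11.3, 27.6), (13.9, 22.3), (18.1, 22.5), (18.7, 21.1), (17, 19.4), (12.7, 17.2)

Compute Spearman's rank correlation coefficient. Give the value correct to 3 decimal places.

0.286

Rank p: 7, 1, 3, 5, 6, 4, 2
Rank q: 7, 6, 4, 5, 3, 2, 1
d = rank(p) − rank(q): 0, -5, -1, 0, 3, 2, 1; Σd² = 40
ρ = 1 − 6Σd² / [n(n²−1)] = 1 − 6×40 / (7×48) = 1 − 240/336 ≈ 0.286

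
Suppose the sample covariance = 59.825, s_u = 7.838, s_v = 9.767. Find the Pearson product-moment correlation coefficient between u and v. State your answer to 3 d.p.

r = Cov(u,v) / (s_u · s_v) = 59.825 / (7.838 × 9.767)
  = 59.825 / 76.5537 ≈ 0.781

0.781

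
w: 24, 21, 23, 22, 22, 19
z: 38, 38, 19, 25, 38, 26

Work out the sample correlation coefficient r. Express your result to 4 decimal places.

0.1339

n = 6, Σw = 131, Σz = 184, Σw² = 2875, Σz² = 5994, Σwz = 4027
nΣwz − ΣwΣz = 24162 − 24104 = 58
nΣw² − (Σw)² = 17250 − 17161 = 89; nΣz² − (Σz)² = 35964 − 33856 = 2108
r = 58 / √(89 × 2108) = 58 / 433.1420 ≈ 0.1339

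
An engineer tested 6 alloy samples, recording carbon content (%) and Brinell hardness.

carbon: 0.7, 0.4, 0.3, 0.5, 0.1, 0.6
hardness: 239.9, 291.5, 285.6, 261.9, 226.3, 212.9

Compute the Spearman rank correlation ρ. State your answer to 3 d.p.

-0.257

Rank carbon: 6, 3, 2, 4, 1, 5
Rank hardness: 3, 6, 5, 4, 2, 1
d = rank(carbon) − rank(hardness): 3, -3, -3, 0, -1, 4; Σd² = 44
ρ = 1 − 6Σd² / [n(n²−1)] = 1 − 6×44 / (6×35) = 1 − 264/210 ≈ -0.257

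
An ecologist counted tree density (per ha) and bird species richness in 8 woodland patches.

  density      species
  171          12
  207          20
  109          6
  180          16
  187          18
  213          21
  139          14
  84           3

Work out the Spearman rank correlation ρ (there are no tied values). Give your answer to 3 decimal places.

0.976

Rank density: 4, 7, 2, 5, 6, 8, 3, 1
Rank species: 3, 7, 2, 5, 6, 8, 4, 1
d = rank(density) − rank(species): 1, 0, 0, 0, 0, 0, -1, 0; Σd² = 2
ρ = 1 − 6Σd² / [n(n²−1)] = 1 − 6×2 / (8×63) = 1 − 12/504 ≈ 0.976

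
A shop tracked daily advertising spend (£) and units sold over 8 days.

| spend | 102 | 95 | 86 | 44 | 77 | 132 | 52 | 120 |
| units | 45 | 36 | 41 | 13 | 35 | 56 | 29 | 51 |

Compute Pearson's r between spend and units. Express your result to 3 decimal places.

0.950

n = 8, Σx = 708, Σy = 306, Σx² = 69218, Σy² = 12974, Σxy = 29823
nΣxy − ΣxΣy = 238584 − 216648 = 21936
nΣx² − (Σx)² = 553744 − 501264 = 52480; nΣy² − (Σy)² = 103792 − 93636 = 10156
r = 21936 / √(52480 × 10156) = 21936 / 23086.5086 ≈ 0.950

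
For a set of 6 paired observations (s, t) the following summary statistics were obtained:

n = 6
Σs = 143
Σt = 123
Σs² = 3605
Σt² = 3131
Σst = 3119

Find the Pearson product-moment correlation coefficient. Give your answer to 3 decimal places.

0.541

r = (nΣst − ΣsΣt) / √[(nΣs² − (Σs)²)(nΣt² − (Σt)²)]
Numerator: 6×3119 − 143×123 = 1125
Denominator: √[(21630 − 20449)(18786 − 15129)] = √[1181 × 3657] = 2078.2004
r = 1125 / 2078.2004 ≈ 0.541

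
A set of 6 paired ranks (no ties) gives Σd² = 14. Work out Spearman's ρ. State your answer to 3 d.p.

ρ = 1 − 6Σd² / [n(n²−1)] = 1 − 6×14 / (6×35)
  = 1 − 84/210 = 1 − 0.4000 ≈ 0.600

0.600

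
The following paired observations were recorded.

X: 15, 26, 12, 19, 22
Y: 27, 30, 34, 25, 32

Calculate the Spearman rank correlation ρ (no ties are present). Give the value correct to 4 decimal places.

-0.2000

Rank X: 2, 5, 1, 3, 4
Rank Y: 2, 3, 5, 1, 4
d = rank(X) − rank(Y): 0, 2, -4, 2, 0; Σd² = 24
ρ = 1 − 6Σd² / [n(n²−1)] = 1 − 6×24 / (5×24) = 1 − 144/120 ≈ -0.2000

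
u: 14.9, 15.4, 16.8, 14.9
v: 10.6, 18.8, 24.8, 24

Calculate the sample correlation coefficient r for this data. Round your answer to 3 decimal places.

n = 4, Σu = 62, Σv = 78.2, Σu² = 963.42, Σv² = 1656.84, Σuv = 1221.7
nΣuv − ΣuΣv = 4886.8 − 4848.4 = 38.4
nΣu² − (Σu)² = 3853.68 − 3844 = 9.68; nΣv² − (Σv)² = 6627.36 − 6115.24 = 512.12
r = 38.4 / √(9.68 × 512.12) = 38.4 / 70.4082 ≈ 0.545

0.545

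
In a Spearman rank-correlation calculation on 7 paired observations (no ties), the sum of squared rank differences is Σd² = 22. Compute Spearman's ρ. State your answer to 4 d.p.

0.6071

ρ = 1 − 6Σd² / [n(n²−1)] = 1 − 6×22 / (7×48)
  = 1 − 132/336 = 1 − 0.39286 ≈ 0.6071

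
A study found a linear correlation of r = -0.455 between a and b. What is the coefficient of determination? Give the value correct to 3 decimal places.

0.207

r² = (-0.455)² = 0.207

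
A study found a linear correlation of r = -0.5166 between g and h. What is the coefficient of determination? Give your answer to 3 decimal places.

0.267

r² = (-0.5166)² = 0.267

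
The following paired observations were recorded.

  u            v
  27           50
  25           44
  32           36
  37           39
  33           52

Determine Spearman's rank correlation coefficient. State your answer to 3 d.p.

Rank u: 2, 1, 3, 5, 4
Rank v: 4, 3, 1, 2, 5
d = rank(u) − rank(v): -2, -2, 2, 3, -1; Σd² = 22
ρ = 1 − 6Σd² / [n(n²−1)] = 1 − 6×22 / (5×24) = 1 − 132/120 ≈ -0.100

-0.100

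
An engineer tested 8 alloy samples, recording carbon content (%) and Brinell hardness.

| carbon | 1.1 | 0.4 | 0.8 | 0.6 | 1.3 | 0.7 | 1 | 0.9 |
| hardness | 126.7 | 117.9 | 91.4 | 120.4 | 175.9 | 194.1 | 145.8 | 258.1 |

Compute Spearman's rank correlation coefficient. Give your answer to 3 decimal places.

Rank carbon: 7, 1, 4, 2, 8, 3, 6, 5
Rank hardness: 4, 2, 1, 3, 6, 7, 5, 8
d = rank(carbon) − rank(hardness): 3, -1, 3, -1, 2, -4, 1, -3; Σd² = 50
ρ = 1 − 6Σd² / [n(n²−1)] = 1 − 6×50 / (8×63) = 1 − 300/504 ≈ 0.405

0.405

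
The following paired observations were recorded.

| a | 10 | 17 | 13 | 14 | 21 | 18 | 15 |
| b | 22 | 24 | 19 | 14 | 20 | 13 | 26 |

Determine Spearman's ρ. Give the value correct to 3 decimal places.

-0.107

Rank a: 1, 5, 2, 3, 7, 6, 4
Rank b: 5, 6, 3, 2, 4, 1, 7
d = rank(a) − rank(b): -4, -1, -1, 1, 3, 5, -3; Σd² = 62
ρ = 1 − 6Σd² / [n(n²−1)] = 1 − 6×62 / (7×48) = 1 − 372/336 ≈ -0.107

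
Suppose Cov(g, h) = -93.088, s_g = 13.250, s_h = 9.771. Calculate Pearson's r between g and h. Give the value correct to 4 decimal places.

r = Cov(g,h) / (s_g · s_h) = -93.088 / (13.250 × 9.771)
  = -93.088 / 129.4658 ≈ -0.7190

-0.7190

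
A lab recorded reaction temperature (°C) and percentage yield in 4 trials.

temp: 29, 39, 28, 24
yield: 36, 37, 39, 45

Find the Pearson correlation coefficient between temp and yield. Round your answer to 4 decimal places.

n = 4, Σx = 120, Σy = 157, Σx² = 3722, Σy² = 6211, Σxy = 4659
nΣxy − ΣxΣy = 18636 − 18840 = -204
nΣx² − (Σx)² = 14888 − 14400 = 488; nΣy² − (Σy)² = 24844 − 24649 = 195
r = -204 / √(488 × 195) = -204 / 308.4801 ≈ -0.6613

-0.6613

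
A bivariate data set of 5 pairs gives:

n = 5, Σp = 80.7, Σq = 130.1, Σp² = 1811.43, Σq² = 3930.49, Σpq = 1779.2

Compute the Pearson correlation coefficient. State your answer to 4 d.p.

-0.6086

r = (nΣpq − ΣpΣq) / √[(nΣp² − (Σp)²)(nΣq² − (Σq)²)]
Numerator: 5×1779.2 − 80.7×130.1 = -1603.07
Denominator: √[(9057.15 − 6512.49)(19652.45 − 16926.01)] = √[2544.66 × 2726.44] = 2633.9823
r = -1603.07 / 2633.9823 ≈ -0.6086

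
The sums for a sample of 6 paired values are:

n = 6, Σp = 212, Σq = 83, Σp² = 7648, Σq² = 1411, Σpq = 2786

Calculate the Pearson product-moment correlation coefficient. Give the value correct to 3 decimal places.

r = (nΣpq − ΣpΣq) / √[(nΣp² − (Σp)²)(nΣq² − (Σq)²)]
Numerator: 6×2786 − 212×83 = -880
Denominator: √[(45888 − 44944)(8466 − 6889)] = √[944 × 1577] = 1220.1180
r = -880 / 1220.1180 ≈ -0.721

-0.721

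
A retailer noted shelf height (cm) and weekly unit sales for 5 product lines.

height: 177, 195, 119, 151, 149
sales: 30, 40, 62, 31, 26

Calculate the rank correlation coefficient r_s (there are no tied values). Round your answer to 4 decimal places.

Rank height: 4, 5, 1, 3, 2
Rank sales: 2, 4, 5, 3, 1
d = rank(height) − rank(sales): 2, 1, -4, 0, 1; Σd² = 22
ρ = 1 − 6Σd² / [n(n²−1)] = 1 − 6×22 / (5×24) = 1 − 132/120 ≈ -0.1000

-0.1000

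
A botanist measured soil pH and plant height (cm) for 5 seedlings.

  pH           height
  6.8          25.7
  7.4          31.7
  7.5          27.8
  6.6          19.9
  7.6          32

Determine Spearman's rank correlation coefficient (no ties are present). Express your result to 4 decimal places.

0.9000

Rank pH: 2, 3, 4, 1, 5
Rank height: 2, 4, 3, 1, 5
d = rank(pH) − rank(height): 0, -1, 1, 0, 0; Σd² = 2
ρ = 1 − 6Σd² / [n(n²−1)] = 1 − 6×2 / (5×24) = 1 − 12/120 ≈ 0.9000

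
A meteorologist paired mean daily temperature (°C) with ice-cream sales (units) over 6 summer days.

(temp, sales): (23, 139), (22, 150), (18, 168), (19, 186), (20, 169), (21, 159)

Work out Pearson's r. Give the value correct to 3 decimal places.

-0.858

n = 6, Σx = 123, Σy = 971, Σx² = 2539, Σy² = 158483, Σxy = 19774
nΣxy − ΣxΣy = 118644 − 119433 = -789
nΣx² − (Σx)² = 15234 − 15129 = 105; nΣy² − (Σy)² = 950898 − 942841 = 8057
r = -789 / √(105 × 8057) = -789 / 919.7744 ≈ -0.858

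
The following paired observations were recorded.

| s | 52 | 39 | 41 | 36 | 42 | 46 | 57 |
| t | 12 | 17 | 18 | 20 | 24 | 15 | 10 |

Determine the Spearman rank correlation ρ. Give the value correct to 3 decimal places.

Rank s: 6, 2, 3, 1, 4, 5, 7
Rank t: 2, 4, 5, 6, 7, 3, 1
d = rank(s) − rank(t): 4, -2, -2, -5, -3, 2, 6; Σd² = 98
ρ = 1 − 6Σd² / [n(n²−1)] = 1 − 6×98 / (7×48) = 1 − 588/336 ≈ -0.750

-0.750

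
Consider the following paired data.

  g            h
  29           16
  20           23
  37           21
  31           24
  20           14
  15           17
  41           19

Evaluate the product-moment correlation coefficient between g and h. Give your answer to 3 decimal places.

n = 7, Σg = 193, Σh = 134, Σg² = 5877, Σh² = 2648, Σgh = 3759
nΣgh − ΣgΣh = 26313 − 25862 = 451
nΣg² − (Σg)² = 41139 − 37249 = 3890; nΣh² − (Σh)² = 18536 − 17956 = 580
r = 451 / √(3890 × 580) = 451 / 1502.0652 ≈ 0.300

0.300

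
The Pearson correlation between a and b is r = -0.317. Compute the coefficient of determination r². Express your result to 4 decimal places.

r² = (-0.317)² = 0.1005

0.1005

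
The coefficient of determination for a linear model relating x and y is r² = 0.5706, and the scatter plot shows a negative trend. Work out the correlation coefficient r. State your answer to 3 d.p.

-0.755

|r| = √0.5706 = 0.755
The association is negative, so r = −0.755.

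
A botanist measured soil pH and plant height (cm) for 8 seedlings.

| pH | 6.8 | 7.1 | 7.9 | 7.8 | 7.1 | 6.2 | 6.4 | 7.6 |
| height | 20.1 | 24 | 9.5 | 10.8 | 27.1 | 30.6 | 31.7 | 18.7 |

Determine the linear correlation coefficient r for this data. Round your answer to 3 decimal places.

n = 8, Σx = 56.9, Σy = 172.5, Σx² = 407.47, Σy² = 4212.25, Σxy = 1193.5
nΣxy − ΣxΣy = 9548 − 9815.25 = -267.25
nΣx² − (Σx)² = 3259.76 − 3237.61 = 22.15; nΣy² − (Σy)² = 33698 − 29756.25 = 3941.75
r = -267.25 / √(22.15 × 3941.75) = -267.25 / 295.4823 ≈ -0.904

-0.904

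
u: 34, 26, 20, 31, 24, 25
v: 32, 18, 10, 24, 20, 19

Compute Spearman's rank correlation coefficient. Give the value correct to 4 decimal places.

0.7714

Rank u: 6, 4, 1, 5, 2, 3
Rank v: 6, 2, 1, 5, 4, 3
d = rank(u) − rank(v): 0, 2, 0, 0, -2, 0; Σd² = 8
ρ = 1 − 6Σd² / [n(n²−1)] = 1 − 6×8 / (6×35) = 1 − 48/210 ≈ 0.7714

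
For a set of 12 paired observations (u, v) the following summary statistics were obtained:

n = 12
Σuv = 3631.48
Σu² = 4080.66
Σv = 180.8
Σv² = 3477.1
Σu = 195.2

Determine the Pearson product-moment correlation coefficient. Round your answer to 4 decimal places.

r = (nΣuv − ΣuΣv) / √[(nΣu² − (Σu)²)(nΣv² − (Σv)²)]
Numerator: 12×3631.48 − 195.2×180.8 = 8285.6
Denominator: √[(48967.92 − 38103.04)(41725.2 − 32688.64)] = √[10864.88 × 9036.56] = 9908.6397
r = 8285.6 / 9908.6397 ≈ 0.8362

0.8362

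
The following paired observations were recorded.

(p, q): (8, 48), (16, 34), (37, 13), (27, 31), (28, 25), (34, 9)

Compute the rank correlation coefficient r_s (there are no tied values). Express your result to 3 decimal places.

Rank p: 1, 2, 6, 3, 4, 5
Rank q: 6, 5, 2, 4, 3, 1
d = rank(p) − rank(q): -5, -3, 4, -1, 1, 4; Σd² = 68
ρ = 1 − 6Σd² / [n(n²−1)] = 1 − 6×68 / (6×35) = 1 − 408/210 ≈ -0.943

-0.943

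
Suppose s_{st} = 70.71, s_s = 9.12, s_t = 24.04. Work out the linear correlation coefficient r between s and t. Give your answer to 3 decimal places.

0.323

r = Cov(s,t) / (s_s · s_t) = 70.71 / (9.12 × 24.04)
  = 70.71 / 219.2448 ≈ 0.323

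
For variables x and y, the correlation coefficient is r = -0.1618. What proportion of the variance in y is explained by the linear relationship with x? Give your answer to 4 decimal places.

r² = (-0.1618)² = 0.0262

0.0262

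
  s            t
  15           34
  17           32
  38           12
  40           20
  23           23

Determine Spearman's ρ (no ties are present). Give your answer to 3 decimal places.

Rank s: 1, 2, 4, 5, 3
Rank t: 5, 4, 1, 2, 3
d = rank(s) − rank(t): -4, -2, 3, 3, 0; Σd² = 38
ρ = 1 − 6Σd² / [n(n²−1)] = 1 − 6×38 / (5×24) = 1 − 228/120 ≈ -0.900

-0.900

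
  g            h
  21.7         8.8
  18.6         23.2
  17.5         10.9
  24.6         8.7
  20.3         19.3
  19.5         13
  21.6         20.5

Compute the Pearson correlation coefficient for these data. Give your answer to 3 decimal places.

n = 7, Σg = 143.8, Σh = 104.4, Σg² = 2987.16, Σh² = 1771.92, Σgh = 2115.34
nΣgh − ΣgΣh = 14807.38 − 15012.72 = -205.34
nΣg² − (Σg)² = 20910.12 − 20678.44 = 231.68; nΣh² − (Σh)² = 12403.44 − 10899.36 = 1504.08
r = -205.34 / √(231.68 × 1504.08) = -205.34 / 590.3095 ≈ -0.348

-0.348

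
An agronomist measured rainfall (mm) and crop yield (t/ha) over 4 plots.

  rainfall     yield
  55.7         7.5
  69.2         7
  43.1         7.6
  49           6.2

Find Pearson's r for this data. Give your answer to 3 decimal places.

n = 4, Σx = 217, Σy = 28.3, Σx² = 12149.74, Σy² = 201.45, Σxy = 1533.51
nΣxy − ΣxΣy = 6134.04 − 6141.1 = -7.06
nΣx² − (Σx)² = 48598.96 − 47089 = 1509.96; nΣy² − (Σy)² = 805.8 − 800.89 = 4.91
r = -7.06 / √(1509.96 × 4.91) = -7.06 / 86.1040 ≈ -0.082

-0.082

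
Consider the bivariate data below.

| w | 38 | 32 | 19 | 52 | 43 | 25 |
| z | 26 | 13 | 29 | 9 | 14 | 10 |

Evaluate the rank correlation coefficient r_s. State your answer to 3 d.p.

-0.486

Rank w: 4, 3, 1, 6, 5, 2
Rank z: 5, 3, 6, 1, 4, 2
d = rank(w) − rank(z): -1, 0, -5, 5, 1, 0; Σd² = 52
ρ = 1 − 6Σd² / [n(n²−1)] = 1 − 6×52 / (6×35) = 1 − 312/210 ≈ -0.486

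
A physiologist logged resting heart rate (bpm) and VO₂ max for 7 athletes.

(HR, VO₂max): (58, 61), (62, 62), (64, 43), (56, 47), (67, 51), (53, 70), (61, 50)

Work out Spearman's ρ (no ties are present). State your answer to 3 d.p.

-0.357

Rank HR: 3, 5, 6, 2, 7, 1, 4
Rank VO₂max: 5, 6, 1, 2, 4, 7, 3
d = rank(HR) − rank(VO₂max): -2, -1, 5, 0, 3, -6, 1; Σd² = 76
ρ = 1 − 6Σd² / [n(n²−1)] = 1 − 6×76 / (7×48) = 1 − 456/336 ≈ -0.357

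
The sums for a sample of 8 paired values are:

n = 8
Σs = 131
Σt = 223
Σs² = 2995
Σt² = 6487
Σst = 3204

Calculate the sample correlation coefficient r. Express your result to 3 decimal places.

-0.933

r = (nΣst − ΣsΣt) / √[(nΣs² − (Σs)²)(nΣt² − (Σt)²)]
Numerator: 8×3204 − 131×223 = -3581
Denominator: √[(23960 − 17161)(51896 − 49729)] = √[6799 × 2167] = 3838.4154
r = -3581 / 3838.4154 ≈ -0.933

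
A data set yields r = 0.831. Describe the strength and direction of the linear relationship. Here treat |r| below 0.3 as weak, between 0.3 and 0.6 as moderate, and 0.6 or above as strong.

r = 0.831 > 0 so the relationship is positive.
|r| = 0.831, which falls in the strong range.

strong positive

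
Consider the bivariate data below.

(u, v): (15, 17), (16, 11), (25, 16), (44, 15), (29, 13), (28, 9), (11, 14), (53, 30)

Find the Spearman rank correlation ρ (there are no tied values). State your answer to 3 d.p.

Rank u: 2, 3, 4, 7, 6, 5, 1, 8
Rank v: 7, 2, 6, 5, 3, 1, 4, 8
d = rank(u) − rank(v): -5, 1, -2, 2, 3, 4, -3, 0; Σd² = 68
ρ = 1 − 6Σd² / [n(n²−1)] = 1 − 6×68 / (8×63) = 1 − 408/504 ≈ 0.190

0.190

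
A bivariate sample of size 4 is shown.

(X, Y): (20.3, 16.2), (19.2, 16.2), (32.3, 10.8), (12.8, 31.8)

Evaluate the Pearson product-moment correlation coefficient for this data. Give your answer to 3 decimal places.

n = 4, ΣX = 84.6, ΣY = 75, ΣX² = 1987.86, ΣY² = 1652.76, ΣXY = 1395.78
nΣXY − ΣXΣY = 5583.12 − 6345 = -761.88
nΣX² − (ΣX)² = 7951.44 − 7157.16 = 794.28; nΣY² − (ΣY)² = 6611.04 − 5625 = 986.04
r = -761.88 / √(794.28 × 986.04) = -761.88 / 884.9813 ≈ -0.861

-0.861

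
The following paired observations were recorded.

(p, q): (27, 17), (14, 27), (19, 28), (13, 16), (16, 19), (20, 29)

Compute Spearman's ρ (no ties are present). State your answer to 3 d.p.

Rank p: 6, 2, 4, 1, 3, 5
Rank q: 2, 4, 5, 1, 3, 6
d = rank(p) − rank(q): 4, -2, -1, 0, 0, -1; Σd² = 22
ρ = 1 − 6Σd² / [n(n²−1)] = 1 − 6×22 / (6×35) = 1 − 132/210 ≈ 0.371

0.371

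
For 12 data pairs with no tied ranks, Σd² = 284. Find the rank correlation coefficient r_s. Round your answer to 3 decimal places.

0.007

ρ = 1 − 6Σd² / [n(n²−1)] = 1 − 6×284 / (12×143)
  = 1 − 1704/1716 = 1 − 0.9930 ≈ 0.007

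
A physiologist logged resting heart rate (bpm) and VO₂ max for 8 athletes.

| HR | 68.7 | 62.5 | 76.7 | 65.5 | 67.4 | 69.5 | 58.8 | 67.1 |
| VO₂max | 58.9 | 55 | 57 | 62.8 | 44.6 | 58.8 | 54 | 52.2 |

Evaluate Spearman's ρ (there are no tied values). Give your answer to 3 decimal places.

0.238

Rank HR: 6, 2, 8, 3, 5, 7, 1, 4
Rank VO₂max: 7, 4, 5, 8, 1, 6, 3, 2
d = rank(HR) − rank(VO₂max): -1, -2, 3, -5, 4, 1, -2, 2; Σd² = 64
ρ = 1 − 6Σd² / [n(n²−1)] = 1 − 6×64 / (8×63) = 1 − 384/504 ≈ 0.238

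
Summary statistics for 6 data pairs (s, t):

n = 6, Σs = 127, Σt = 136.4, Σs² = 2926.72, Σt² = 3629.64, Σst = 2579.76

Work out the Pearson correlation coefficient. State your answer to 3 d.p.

-0.865

r = (nΣst − ΣsΣt) / √[(nΣs² − (Σs)²)(nΣt² − (Σt)²)]
Numerator: 6×2579.76 − 127×136.4 = -1844.24
Denominator: √[(17560.32 − 16129)(21777.84 − 18604.96)] = √[1431.32 × 3172.88] = 2131.0576
r = -1844.24 / 2131.0576 ≈ -0.865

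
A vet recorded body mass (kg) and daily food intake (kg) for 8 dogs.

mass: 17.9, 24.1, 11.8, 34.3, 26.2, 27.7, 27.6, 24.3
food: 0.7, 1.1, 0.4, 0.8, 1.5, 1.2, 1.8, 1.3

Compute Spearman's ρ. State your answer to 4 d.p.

0.5000

Rank mass: 2, 3, 1, 8, 5, 7, 6, 4
Rank food: 2, 4, 1, 3, 7, 5, 8, 6
d = rank(mass) − rank(food): 0, -1, 0, 5, -2, 2, -2, -2; Σd² = 42
ρ = 1 − 6Σd² / [n(n²−1)] = 1 − 6×42 / (8×63) = 1 − 252/504 ≈ 0.5000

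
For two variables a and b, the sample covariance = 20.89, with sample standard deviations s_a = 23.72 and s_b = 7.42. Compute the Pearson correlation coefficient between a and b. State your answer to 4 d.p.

r = Cov(a,b) / (s_a · s_b) = 20.89 / (23.72 × 7.42)
  = 20.89 / 176.0024 ≈ 0.1187

0.1187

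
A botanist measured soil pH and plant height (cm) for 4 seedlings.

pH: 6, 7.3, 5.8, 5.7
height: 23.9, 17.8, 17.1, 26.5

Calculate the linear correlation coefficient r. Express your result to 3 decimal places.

-0.514

n = 4, Σx = 24.8, Σy = 85.3, Σx² = 155.42, Σy² = 1882.71, Σxy = 523.57
nΣxy − ΣxΣy = 2094.28 − 2115.44 = -21.16
nΣx² − (Σx)² = 621.68 − 615.04 = 6.64; nΣy² − (Σy)² = 7530.84 − 7276.09 = 254.75
r = -21.16 / √(6.64 × 254.75) = -21.16 / 41.1283 ≈ -0.514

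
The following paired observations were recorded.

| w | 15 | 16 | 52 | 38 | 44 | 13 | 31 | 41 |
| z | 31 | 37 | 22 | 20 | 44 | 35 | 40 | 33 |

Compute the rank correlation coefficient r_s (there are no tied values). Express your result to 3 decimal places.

Rank w: 2, 3, 8, 5, 7, 1, 4, 6
Rank z: 3, 6, 2, 1, 8, 5, 7, 4
d = rank(w) − rank(z): -1, -3, 6, 4, -1, -4, -3, 2; Σd² = 92
ρ = 1 − 6Σd² / [n(n²−1)] = 1 − 6×92 / (8×63) = 1 − 552/504 ≈ -0.095

-0.095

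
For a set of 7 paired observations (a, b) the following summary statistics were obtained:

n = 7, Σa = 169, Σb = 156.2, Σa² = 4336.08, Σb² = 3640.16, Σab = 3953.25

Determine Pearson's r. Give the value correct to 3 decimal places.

r = (nΣab − ΣaΣb) / √[(nΣa² − (Σa)²)(nΣb² − (Σb)²)]
Numerator: 7×3953.25 − 169×156.2 = 1274.95
Denominator: √[(30352.56 − 28561)(25481.12 − 24398.44)] = √[1791.56 × 1082.68] = 1392.7262
r = 1274.95 / 1392.7262 ≈ 0.915

0.915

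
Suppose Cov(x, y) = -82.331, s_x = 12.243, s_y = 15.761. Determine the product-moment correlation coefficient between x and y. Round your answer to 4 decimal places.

-0.4267

r = Cov(x,y) / (s_x · s_y) = -82.331 / (12.243 × 15.761)
  = -82.331 / 192.9619 ≈ -0.4267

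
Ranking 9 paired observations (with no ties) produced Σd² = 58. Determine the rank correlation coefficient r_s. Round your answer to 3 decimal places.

0.517

ρ = 1 − 6Σd² / [n(n²−1)] = 1 − 6×58 / (9×80)
  = 1 − 348/720 = 1 − 0.4833 ≈ 0.517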